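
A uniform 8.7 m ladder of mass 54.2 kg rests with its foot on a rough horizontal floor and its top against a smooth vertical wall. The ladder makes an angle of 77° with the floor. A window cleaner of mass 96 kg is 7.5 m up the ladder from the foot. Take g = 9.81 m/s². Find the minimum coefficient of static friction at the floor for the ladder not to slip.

μ_min ≈ 0.169

ΣF_y = 0: N_floor = 54.2×9.81 + 96×9.81 = 1473.5 N.
Torques about the foot: N_wall · 8.7 sin 77° = 54.2×9.81×4.35 cos 77° + 96×9.81×7.5 cos 77° → N_wall = 248.81 N.
ΣF_x = 0: f_floor = N_wall = 248.81 N.
μ_min = f_floor / N_floor = 248.81 / 1473.5 = 0.1689.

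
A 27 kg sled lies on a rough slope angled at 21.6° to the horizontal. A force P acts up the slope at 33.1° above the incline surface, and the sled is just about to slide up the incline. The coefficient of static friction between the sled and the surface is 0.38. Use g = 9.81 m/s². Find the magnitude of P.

P ≈ 183 N

On the verge of sliding up the incline, friction equals μN and acts down the slope.
Perpendicular: N + P sin 33.1° = W cos 21.6° = 246.3 N.
Along incline: P cos 33.1° = W sin 21.6° + μN  with W sin 21.6° = 97.51 N.
Solving the pair for P and N: P = 182.8 N, N = 146.4 N (and f = μN = 55.64 N).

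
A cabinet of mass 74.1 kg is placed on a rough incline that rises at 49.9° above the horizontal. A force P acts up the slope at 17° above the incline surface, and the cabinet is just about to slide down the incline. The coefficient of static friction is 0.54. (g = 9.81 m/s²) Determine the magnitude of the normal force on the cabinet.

N ≈ 357 N

On the verge of sliding down the incline, friction equals μN and acts up the slope.
Perpendicular: N + P sin 17° = W cos 49.9° = 468.2 N.
Along incline: P cos 17° + μN = W sin 49.9° with W sin 49.9° = 556 N.
Solving the pair for P and N: P = 379.7 N, N = 357.2 N (and f = μN = 192.9 N).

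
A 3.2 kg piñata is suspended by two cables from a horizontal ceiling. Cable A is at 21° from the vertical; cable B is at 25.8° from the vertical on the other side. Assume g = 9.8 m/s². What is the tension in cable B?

Angles from the horizontal: cable A is 90° − 21° = 69°, cable B is 90° − 25.8° = 64.2°.
Weight W = 3.2 × 9.8 = 31.36 N acts straight down.
Horizontal: T_A cos 69° = T_B cos 64.2°  →  T_A = 1.214 T_B.
Vertical: T_A sin 69° + T_B sin 64.2° = 31.36.
Substituting the horizontal relation into the vertical equation gives 2.034 T_B = 31.36, so T_B = 15.42 N.

T_B ≈ 15.4 N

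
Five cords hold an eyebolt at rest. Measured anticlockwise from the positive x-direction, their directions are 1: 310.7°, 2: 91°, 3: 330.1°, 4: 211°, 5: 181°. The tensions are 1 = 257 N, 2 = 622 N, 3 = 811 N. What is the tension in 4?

T_4 ≈ 15.6 N

Resolve: ΣF_x = 257 cos 310.7° + 622 cos 91° + 811 cos 330.1° + T_4 cos 211° + T_5 cos 181° = 0.
        ΣF_y = 257 sin 310.7° + 622 sin 91° + 811 sin 330.1° + T_4 sin 211° + T_5 sin 181° = 0.
The known terms sum to (859.8, 22.79) N, so -0.8572 T_4 − 0.9998 T_5 = -859.8 and -0.5150 T_4 − 0.0175 T_5 = -22.79.
Solving simultaneously: T_4 = 15.56 N, T_5 = 846.6 N.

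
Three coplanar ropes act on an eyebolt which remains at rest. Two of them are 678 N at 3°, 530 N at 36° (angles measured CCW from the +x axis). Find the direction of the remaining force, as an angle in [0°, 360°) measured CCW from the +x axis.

θ ≈ 197°

Sum the known components: ΣF_x = 1106 N, ΣF_y = 347 N.
For equilibrium the remaining force must supply (−ΣF_x, −ΣF_y) = (-1106, -347) N.
Magnitude = √((-1106)² + (-347)²) = 1159 N; direction = atan2(-347, -1106) = 197.4°.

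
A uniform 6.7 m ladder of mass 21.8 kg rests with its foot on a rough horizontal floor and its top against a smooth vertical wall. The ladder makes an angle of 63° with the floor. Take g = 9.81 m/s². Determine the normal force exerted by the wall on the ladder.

N_wall ≈ 54.5 N

Torques about the foot: N_wall · 6.7 sin 63° = 21.8×9.81×3.35 cos 63° → N_wall = 54.483 N.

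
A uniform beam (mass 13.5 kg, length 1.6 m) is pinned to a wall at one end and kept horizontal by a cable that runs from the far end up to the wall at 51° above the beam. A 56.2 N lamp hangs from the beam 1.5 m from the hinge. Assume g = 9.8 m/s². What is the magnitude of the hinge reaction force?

Take torques about the hinge: T sin 51° · 1.6 = 13.5×9.8×0.8 + 56.2×1.5 = 190.14 N·m.
So T = 190.14 / (0.7771 × 1.6) = 152.92 N.
ΣF_x = 0: H_x = T cos 51° = 96.233 N.
ΣF_y = 0: H_y = (13.5×9.8 + 56.2) − T sin 51° = 188.5 − 118.84 = 69.662 N.
|H| = √(H_x² + H_y²) = √((96.233)² + (69.662)²) = 118.8 N.

|H| ≈ 119 N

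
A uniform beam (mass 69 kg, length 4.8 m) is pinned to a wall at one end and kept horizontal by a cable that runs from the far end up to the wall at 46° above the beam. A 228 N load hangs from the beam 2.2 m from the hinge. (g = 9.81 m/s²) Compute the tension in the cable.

Take torques about the hinge: T sin 46° · 4.8 = 69×9.81×2.4 + 228×2.2 = 2126.1 N·m.
So T = 2126.1 / (0.7193 × 4.8) = 615.77 N.

T ≈ 616 N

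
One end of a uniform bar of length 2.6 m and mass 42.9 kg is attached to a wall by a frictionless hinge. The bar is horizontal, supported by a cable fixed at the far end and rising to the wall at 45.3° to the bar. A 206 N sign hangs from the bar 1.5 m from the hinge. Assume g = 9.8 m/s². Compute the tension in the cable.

Take torques about the hinge: T sin 45.3° · 2.6 = 42.9×9.8×1.3 + 206×1.5 = 855.55 N·m.
So T = 855.55 / (0.7108 × 2.6) = 462.94 N.

T ≈ 463 N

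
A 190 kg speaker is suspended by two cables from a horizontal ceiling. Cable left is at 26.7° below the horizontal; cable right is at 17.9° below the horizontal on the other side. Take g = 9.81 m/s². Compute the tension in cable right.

Weight W = 190 × 9.81 = 1864 N acts straight down.
Horizontal: T_left cos 26.7° = T_right cos 17.9°  →  T_left = 1.065 T_right.
Vertical: T_left sin 26.7° + T_right sin 17.9° = 1864.
Substituting the horizontal relation into the vertical equation gives 0.786 T_right = 1864, so T_right = 2371 N.

T_right ≈ 2370 N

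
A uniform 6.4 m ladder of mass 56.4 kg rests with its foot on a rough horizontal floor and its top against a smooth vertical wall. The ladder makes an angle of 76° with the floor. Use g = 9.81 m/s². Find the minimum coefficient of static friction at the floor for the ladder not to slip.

μ_min ≈ 0.125

ΣF_y = 0: N_floor = 56.4×9.81 = 553.28 N.
Torques about the foot: N_wall · 6.4 sin 76° = 56.4×9.81×3.2 cos 76° → N_wall = 68.975 N.
ΣF_x = 0: f_floor = N_wall = 68.975 N.
μ_min = f_floor / N_floor = 68.975 / 553.28 = 0.1247.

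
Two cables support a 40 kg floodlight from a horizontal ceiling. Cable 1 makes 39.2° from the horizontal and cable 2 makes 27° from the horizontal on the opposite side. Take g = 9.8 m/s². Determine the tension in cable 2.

Weight W = 40 × 9.8 = 392 N acts straight down.
Horizontal: T_1 cos 39.2° = T_2 cos 27°  →  T_1 = 1.15 T_2.
Vertical: T_1 sin 39.2° + T_2 sin 27° = 392.
Substituting the horizontal relation into the vertical equation gives 1.181 T_2 = 392, so T_2 = 332 N.

T_2 ≈ 332 N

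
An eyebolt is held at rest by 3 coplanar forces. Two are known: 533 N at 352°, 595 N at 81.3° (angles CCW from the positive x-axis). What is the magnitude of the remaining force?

F ≈ 804 N

Sum the known components: ΣF_x = 617.8 N, ΣF_y = 514 N.
For equilibrium the remaining force must supply (−ΣF_x, −ΣF_y) = (-617.8, -514) N.
Magnitude = √((-617.8)² + (-514)²) = 803.7 N; direction = atan2(-514, -617.8) = 219.8°.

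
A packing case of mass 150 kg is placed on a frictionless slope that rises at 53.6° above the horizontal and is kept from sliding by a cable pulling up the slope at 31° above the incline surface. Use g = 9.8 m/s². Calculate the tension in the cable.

Take axes along and perpendicular to the incline. Weight components: W sin 53.6° = 1183 N down-slope, W cos 53.6° = 872.3 N into the surface.
Along incline: T cos 31° = W sin 53.6° → T = 1380 N.
Perpendicular: N = W cos 53.6° − T sin 31° = 161.4 N.

T ≈ 1380 N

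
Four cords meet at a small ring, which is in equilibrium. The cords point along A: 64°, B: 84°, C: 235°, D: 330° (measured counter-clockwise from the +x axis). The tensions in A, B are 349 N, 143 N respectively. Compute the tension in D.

T_D ≈ 124 N

Resolve: ΣF_x = 349 cos 64° + 143 cos 84° + T_C cos 235° + T_D cos 330° = 0.
        ΣF_y = 349 sin 64° + 143 sin 84° + T_C sin 235° + T_D sin 330° = 0.
The known terms sum to (167.9, 455.9) N, so -0.5736 T_C + 0.8660 T_D = -167.9 and -0.8192 T_C − 0.5000 T_D = -455.9.
Solving simultaneously: T_C = 480.6 N, T_D = 124.4 N.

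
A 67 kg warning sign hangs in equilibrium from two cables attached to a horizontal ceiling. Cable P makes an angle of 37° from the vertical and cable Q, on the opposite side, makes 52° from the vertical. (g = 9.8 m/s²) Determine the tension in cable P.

Angles from the horizontal: cable P is 90° − 37° = 53°, cable Q is 90° − 52° = 38°.
Weight W = 67 × 9.8 = 656.6 N acts straight down.
Horizontal: T_P cos 53° = T_Q cos 38°  →  T_Q = 0.7637 T_P.
Vertical: T_P sin 53° + T_Q sin 38° = 656.6.
Substituting the horizontal relation into the vertical equation gives 1.269 T_P = 656.6, so T_P = 517.5 N.

T_P ≈ 517 N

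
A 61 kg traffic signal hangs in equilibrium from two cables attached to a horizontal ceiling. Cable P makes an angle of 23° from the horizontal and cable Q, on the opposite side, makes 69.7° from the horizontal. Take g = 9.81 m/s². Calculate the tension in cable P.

T_P ≈ 208 N

Weight W = 61 × 9.81 = 598.4 N acts straight down.
Horizontal: T_P cos 23° = T_Q cos 69.7°  →  T_Q = 2.653 T_P.
Vertical: T_P sin 23° + T_Q sin 69.7° = 598.4.
Substituting the horizontal relation into the vertical equation gives 2.879 T_P = 598.4, so T_P = 207.8 N.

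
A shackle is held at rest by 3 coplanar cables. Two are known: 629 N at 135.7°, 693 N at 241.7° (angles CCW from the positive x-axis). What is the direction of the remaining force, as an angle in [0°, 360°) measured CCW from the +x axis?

Sum the known components: ΣF_x = -778.7 N, ΣF_y = -170.9 N.
For equilibrium the remaining force must supply (−ΣF_x, −ΣF_y) = (778.7, 170.9) N.
Magnitude = √((778.7)² + (170.9)²) = 797.2 N; direction = atan2(170.9, 778.7) = 12.4°.

θ ≈ 12.4°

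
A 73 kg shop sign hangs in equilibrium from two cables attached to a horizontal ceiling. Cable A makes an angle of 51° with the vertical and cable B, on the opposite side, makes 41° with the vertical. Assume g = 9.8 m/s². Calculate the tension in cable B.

T_B ≈ 556 N

Angles from the horizontal: cable A is 90° − 51° = 39°, cable B is 90° − 41° = 49°.
Weight W = 73 × 9.8 = 715.4 N acts straight down.
Horizontal: T_A cos 39° = T_B cos 49°  →  T_A = 0.8442 T_B.
Vertical: T_A sin 39° + T_B sin 49° = 715.4.
Substituting the horizontal relation into the vertical equation gives 1.286 T_B = 715.4, so T_B = 556.3 N.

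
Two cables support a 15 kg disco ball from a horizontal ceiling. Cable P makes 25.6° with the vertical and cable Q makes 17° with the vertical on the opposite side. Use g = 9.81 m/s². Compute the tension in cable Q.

T_Q ≈ 93.9 N

Angles from the horizontal: cable P is 90° − 25.6° = 64.4°, cable Q is 90° − 17° = 73°.
Weight W = 15 × 9.81 = 147.2 N acts straight down.
Horizontal: T_P cos 64.4° = T_Q cos 73°  →  T_P = 0.6767 T_Q.
Vertical: T_P sin 64.4° + T_Q sin 73° = 147.2.
Substituting the horizontal relation into the vertical equation gives 1.567 T_Q = 147.2, so T_Q = 93.93 N.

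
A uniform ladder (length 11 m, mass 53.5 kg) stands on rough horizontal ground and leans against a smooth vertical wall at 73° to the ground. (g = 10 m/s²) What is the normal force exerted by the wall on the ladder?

Torques about the foot: N_wall · 11 sin 73° = 53.5×10×5.5 cos 73° → N_wall = 81.783 N.

N_wall ≈ 81.8 N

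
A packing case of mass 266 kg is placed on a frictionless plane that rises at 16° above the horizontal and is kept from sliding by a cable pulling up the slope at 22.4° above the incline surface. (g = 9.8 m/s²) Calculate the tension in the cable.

T ≈ 777 N

Take axes along and perpendicular to the incline. Weight components: W sin 16° = 718.5 N down-slope, W cos 16° = 2506 N into the surface.
Along incline: T cos 22.4° = W sin 16° → T = 777.2 N.
Perpendicular: N = W cos 16° − T sin 22.4° = 2210 N.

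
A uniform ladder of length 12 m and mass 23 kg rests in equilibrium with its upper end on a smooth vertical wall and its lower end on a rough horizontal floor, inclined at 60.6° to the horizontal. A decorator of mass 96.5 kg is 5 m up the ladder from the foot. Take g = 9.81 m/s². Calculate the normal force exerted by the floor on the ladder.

N_floor ≈ 1170 N

ΣF_y = 0: N_floor = 23×9.81 + 96.5×9.81 = 1172.3 N.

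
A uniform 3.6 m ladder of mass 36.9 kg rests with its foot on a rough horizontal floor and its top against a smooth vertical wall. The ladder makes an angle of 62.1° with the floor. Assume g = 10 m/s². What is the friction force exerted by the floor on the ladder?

Torques about the foot: N_wall · 3.6 sin 62.1° = 36.9×10×1.8 cos 62.1° → N_wall = 97.688 N.
ΣF_x = 0: f_floor = N_wall = 97.688 N.

f ≈ 97.7 N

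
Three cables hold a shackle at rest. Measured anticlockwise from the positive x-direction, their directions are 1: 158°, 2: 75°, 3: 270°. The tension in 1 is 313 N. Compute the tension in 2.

Resolve: ΣF_x = 313 cos 158° + T_2 cos 75° + T_3 cos 270° = 0.
        ΣF_y = 313 sin 158° + T_2 sin 75° + T_3 sin 270° = 0.
The known terms sum to (-290.2, 117.3) N, so 0.2588 T_2 + 0.0000 T_3 = 290.2 and 0.9659 T_2 − 1.0000 T_3 = -117.3.
Solving simultaneously: T_2 = 1121 N, T_3 = 1200 N.

T_2 ≈ 1120 N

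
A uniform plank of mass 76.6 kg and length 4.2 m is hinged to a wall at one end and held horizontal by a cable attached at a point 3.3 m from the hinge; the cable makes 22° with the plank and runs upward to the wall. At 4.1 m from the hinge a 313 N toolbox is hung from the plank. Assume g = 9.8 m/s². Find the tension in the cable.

Take torques about the hinge: T sin 22° · 3.3 = 76.6×9.8×2.1 + 313×4.1 = 2859.7 N·m.
So T = 2859.7 / (0.3746 × 3.3) = 2313.3 N.

T ≈ 2310 N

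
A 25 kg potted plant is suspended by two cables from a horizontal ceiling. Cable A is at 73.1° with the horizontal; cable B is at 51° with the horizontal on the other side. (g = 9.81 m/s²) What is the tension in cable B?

Weight W = 25 × 9.81 = 245.2 N acts straight down.
Horizontal: T_A cos 73.1° = T_B cos 51°  →  T_A = 2.165 T_B.
Vertical: T_A sin 73.1° + T_B sin 51° = 245.2.
Substituting the horizontal relation into the vertical equation gives 2.848 T_B = 245.2, so T_B = 86.1 N.

T_B ≈ 86.1 N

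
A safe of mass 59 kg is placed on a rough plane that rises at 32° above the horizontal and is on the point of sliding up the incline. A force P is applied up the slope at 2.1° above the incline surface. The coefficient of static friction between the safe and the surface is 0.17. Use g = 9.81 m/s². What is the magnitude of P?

P ≈ 388 N

On the verge of sliding up the incline, friction equals μN and acts down the slope.
Perpendicular: N + P sin 2.1° = W cos 32° = 490.8 N.
Along incline: P cos 2.1° = W sin 32° + μN  with W sin 32° = 306.7 N.
Solving the pair for P and N: P = 388 N, N = 476.6 N (and f = μN = 81.03 N).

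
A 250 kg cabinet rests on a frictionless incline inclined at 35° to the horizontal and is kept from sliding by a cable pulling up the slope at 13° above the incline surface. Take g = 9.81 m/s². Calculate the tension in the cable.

Take axes along and perpendicular to the incline. Weight components: W sin 35° = 1407 N down-slope, W cos 35° = 2009 N into the surface.
Along incline: T cos 13° = W sin 35° → T = 1444 N.
Perpendicular: N = W cos 35° − T sin 13° = 1684 N.

T ≈ 1440 N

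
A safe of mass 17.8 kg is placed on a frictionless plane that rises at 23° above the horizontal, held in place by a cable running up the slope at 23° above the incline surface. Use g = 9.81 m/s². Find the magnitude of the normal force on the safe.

N ≈ 132 N

Take axes along and perpendicular to the incline. Weight components: W sin 23° = 68.23 N down-slope, W cos 23° = 160.7 N into the surface.
Along incline: T cos 23° = W sin 23° → T = 74.12 N.
Perpendicular: N = W cos 23° − T sin 23° = 131.8 N.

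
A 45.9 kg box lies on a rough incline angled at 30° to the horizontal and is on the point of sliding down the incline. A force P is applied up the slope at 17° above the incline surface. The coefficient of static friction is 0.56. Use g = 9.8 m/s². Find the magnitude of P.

On the verge of sliding down the incline, friction equals μN and acts up the slope.
Perpendicular: N + P sin 17° = W cos 30° = 389.6 N.
Along incline: P cos 17° + μN = W sin 30° with W sin 30° = 224.9 N.
Solving the pair for P and N: P = 8.528 N, N = 387.1 N (and f = μN = 216.8 N).

P ≈ 8.53 N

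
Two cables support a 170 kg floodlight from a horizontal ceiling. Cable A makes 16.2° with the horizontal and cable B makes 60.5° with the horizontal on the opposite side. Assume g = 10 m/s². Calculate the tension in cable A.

Weight W = 170 × 10 = 1700 N acts straight down.
Horizontal: T_A cos 16.2° = T_B cos 60.5°  →  T_B = 1.95 T_A.
Vertical: T_A sin 16.2° + T_B sin 60.5° = 1700.
Substituting the horizontal relation into the vertical equation gives 1.976 T_A = 1700, so T_A = 860.2 N.

T_A ≈ 860 N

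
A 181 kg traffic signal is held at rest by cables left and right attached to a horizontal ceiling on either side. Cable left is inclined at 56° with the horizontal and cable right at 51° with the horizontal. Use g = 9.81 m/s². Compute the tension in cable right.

T_right ≈ 1040 N

Weight W = 181 × 9.81 = 1776 N acts straight down.
Horizontal: T_left cos 56° = T_right cos 51°  →  T_left = 1.125 T_right.
Vertical: T_left sin 56° + T_right sin 51° = 1776.
Substituting the horizontal relation into the vertical equation gives 1.71 T_right = 1776, so T_right = 1038 N.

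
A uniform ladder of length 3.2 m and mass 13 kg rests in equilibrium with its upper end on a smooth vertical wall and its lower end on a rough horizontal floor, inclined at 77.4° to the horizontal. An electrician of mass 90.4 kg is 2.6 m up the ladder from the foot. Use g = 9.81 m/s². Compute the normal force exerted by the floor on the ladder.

ΣF_y = 0: N_floor = 13×9.81 + 90.4×9.81 = 1014.4 N.

N_floor ≈ 1010 N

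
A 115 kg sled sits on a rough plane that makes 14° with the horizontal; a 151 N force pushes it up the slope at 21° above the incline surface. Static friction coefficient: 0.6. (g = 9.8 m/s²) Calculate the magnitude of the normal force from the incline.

N ≈ 1040 N

Axes along / perpendicular to the incline. W sin 14° = 272.6 N down-slope; W cos 14° = 1094 N into the surface.
Perpendicular: N = W cos 14° − P sin 21° = 1094 − 54.11 = 1039 N.
Along incline: P cos 21° + f = W sin 14° (friction acts up-slope) → f = 272.6 − 141 = 131.7 N.
|f| = 131.7 N ≤ μN = 623.6 N, so the sled is indeed static.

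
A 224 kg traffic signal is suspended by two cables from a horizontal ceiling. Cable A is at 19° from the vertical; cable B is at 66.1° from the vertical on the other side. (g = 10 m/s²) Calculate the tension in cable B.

Angles from the horizontal: cable A is 90° − 19° = 71°, cable B is 90° − 66.1° = 23.9°.
Weight W = 224 × 10 = 2240 N acts straight down.
Horizontal: T_A cos 71° = T_B cos 23.9°  →  T_A = 2.808 T_B.
Vertical: T_A sin 71° + T_B sin 23.9° = 2240.
Substituting the horizontal relation into the vertical equation gives 3.06 T_B = 2240, so T_B = 731.9 N.

T_B ≈ 732 N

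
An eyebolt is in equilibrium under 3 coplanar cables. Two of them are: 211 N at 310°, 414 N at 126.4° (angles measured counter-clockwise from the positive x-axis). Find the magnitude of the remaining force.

Sum the known components: ΣF_x = -110 N, ΣF_y = 171.6 N.
For equilibrium the remaining force must supply (−ΣF_x, −ΣF_y) = (110, -171.6) N.
Magnitude = √((110)² + (-171.6)²) = 203.8 N; direction = atan2(-171.6, 110) = 302.7°.

F ≈ 204 N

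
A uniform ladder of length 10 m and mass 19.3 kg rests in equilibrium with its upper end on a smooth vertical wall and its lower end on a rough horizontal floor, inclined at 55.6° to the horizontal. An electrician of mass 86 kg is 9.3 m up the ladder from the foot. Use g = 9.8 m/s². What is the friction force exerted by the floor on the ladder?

f ≈ 601 N

Torques about the foot: N_wall · 10 sin 55.6° = 19.3×9.8×5 cos 55.6° + 86×9.8×9.3 cos 55.6° → N_wall = 601.44 N.
ΣF_x = 0: f_floor = N_wall = 601.44 N.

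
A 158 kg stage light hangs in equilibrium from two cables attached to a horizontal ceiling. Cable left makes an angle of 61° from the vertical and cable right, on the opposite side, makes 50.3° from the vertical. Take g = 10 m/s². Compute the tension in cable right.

T_right ≈ 1480 N

Angles from the horizontal: cable left is 90° − 61° = 29°, cable right is 90° − 50.3° = 39.7°.
Weight W = 158 × 10 = 1580 N acts straight down.
Horizontal: T_left cos 29° = T_right cos 39.7°  →  T_left = 0.8797 T_right.
Vertical: T_left sin 29° + T_right sin 39.7° = 1580.
Substituting the horizontal relation into the vertical equation gives 1.065 T_right = 1580, so T_right = 1483 N.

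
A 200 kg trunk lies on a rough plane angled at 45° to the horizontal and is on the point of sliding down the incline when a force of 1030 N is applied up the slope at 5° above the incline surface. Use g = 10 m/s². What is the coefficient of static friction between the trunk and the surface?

On the verge of sliding down the incline, friction is at its maximum μN and acts up the slope.
Perpendicular to incline: N = W cos 45° − P sin 5° = 1414 − 89.77 = 1324 N.
Along incline: P cos 5° + μN = W sin 45° → μ = (W sin 45° − P cos 5°) / N = 0.2931.

μ ≈ 0.293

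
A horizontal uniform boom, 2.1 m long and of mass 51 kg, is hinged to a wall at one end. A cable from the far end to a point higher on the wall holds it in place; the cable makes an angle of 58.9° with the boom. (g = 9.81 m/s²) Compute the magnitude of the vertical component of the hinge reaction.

|H_y| ≈ 250 N

Take torques about the hinge: T sin 58.9° · 2.1 = 51×9.81×1.05 = 525.33 N·m.
So T = 525.33 / (0.8563 × 2.1) = 292.15 N.
ΣF_y = 0: H_y = (51×9.81) − T sin 58.9° = 500.31 − 250.16 = 250.16 N.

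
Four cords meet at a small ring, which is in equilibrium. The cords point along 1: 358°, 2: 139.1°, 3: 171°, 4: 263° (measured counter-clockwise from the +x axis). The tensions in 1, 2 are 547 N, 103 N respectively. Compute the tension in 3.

T_3 ≈ 460 N

Resolve: ΣF_x = 547 cos 358° + 103 cos 139.1° + T_3 cos 171° + T_4 cos 263° = 0.
        ΣF_y = 547 sin 358° + 103 sin 139.1° + T_3 sin 171° + T_4 sin 263° = 0.
The known terms sum to (468.8, 48.35) N, so -0.9877 T_3 − 0.1219 T_4 = -468.8 and 0.1564 T_3 − 0.9925 T_4 = -48.35.
Solving simultaneously: T_3 = 459.7 N, T_4 = 121.2 N.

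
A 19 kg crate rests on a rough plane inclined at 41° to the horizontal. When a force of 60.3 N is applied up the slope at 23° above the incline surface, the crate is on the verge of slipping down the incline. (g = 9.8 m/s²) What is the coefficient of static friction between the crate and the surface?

μ ≈ 0.570

On the verge of sliding down the incline, friction is at its maximum μN and acts up the slope.
Perpendicular to incline: N = W cos 41° − P sin 23° = 140.5 − 23.56 = 117 N.
Along incline: P cos 23° + μN = W sin 41° → μ = (W sin 41° − P cos 23°) / N = 0.5698.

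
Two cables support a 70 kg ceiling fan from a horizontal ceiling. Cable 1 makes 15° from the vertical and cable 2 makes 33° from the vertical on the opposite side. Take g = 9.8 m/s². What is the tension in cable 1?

Angles from the horizontal: cable 1 is 90° − 15° = 75°, cable 2 is 90° − 33° = 57°.
Weight W = 70 × 9.8 = 686 N acts straight down.
Horizontal: T_1 cos 75° = T_2 cos 57°  →  T_2 = 0.4752 T_1.
Vertical: T_1 sin 75° + T_2 sin 57° = 686.
Substituting the horizontal relation into the vertical equation gives 1.364 T_1 = 686, so T_1 = 502.8 N.

T_1 ≈ 503 N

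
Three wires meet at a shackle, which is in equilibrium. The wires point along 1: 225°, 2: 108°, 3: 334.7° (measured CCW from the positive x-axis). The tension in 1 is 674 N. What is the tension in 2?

T_2 ≈ 872 N

Resolve: ΣF_x = 674 cos 225° + T_2 cos 108° + T_3 cos 334.7° = 0.
        ΣF_y = 674 sin 225° + T_2 sin 108° + T_3 sin 334.7° = 0.
The known terms sum to (-476.6, -476.6) N, so -0.3090 T_2 + 0.9041 T_3 = 476.6 and 0.9511 T_2 − 0.4274 T_3 = 476.6.
Solving simultaneously: T_2 = 871.9 N, T_3 = 825.2 N.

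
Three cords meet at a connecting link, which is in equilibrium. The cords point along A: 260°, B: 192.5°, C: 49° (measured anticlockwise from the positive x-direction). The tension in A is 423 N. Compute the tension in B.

T_B ≈ 366 N

Resolve: ΣF_x = 423 cos 260° + T_B cos 192.5° + T_C cos 49° = 0.
        ΣF_y = 423 sin 260° + T_B sin 192.5° + T_C sin 49° = 0.
The known terms sum to (-73.45, -416.6) N, so -0.9763 T_B + 0.6561 T_C = 73.45 and -0.2164 T_B + 0.7547 T_C = 416.6.
Solving simultaneously: T_B = 366.3 N, T_C = 657 N.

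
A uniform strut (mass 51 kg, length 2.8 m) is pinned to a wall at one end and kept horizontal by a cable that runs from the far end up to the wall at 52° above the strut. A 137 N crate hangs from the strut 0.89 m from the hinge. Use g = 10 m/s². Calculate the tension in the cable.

Take torques about the hinge: T sin 52° · 2.8 = 51×10×1.4 + 137×0.89 = 835.93 N·m.
So T = 835.93 / (0.7880 × 2.8) = 378.86 N.

T ≈ 379 N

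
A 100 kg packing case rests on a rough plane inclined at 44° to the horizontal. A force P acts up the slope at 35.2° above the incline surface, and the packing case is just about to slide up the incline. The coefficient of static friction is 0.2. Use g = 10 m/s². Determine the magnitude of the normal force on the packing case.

N ≈ 201 N

On the verge of sliding up the incline, friction equals μN and acts down the slope.
Perpendicular: N + P sin 35.2° = W cos 44° = 719.3 N.
Along incline: P cos 35.2° = W sin 44° + μN  with W sin 44° = 694.7 N.
Solving the pair for P and N: P = 899.3 N, N = 201 N (and f = μN = 40.19 N).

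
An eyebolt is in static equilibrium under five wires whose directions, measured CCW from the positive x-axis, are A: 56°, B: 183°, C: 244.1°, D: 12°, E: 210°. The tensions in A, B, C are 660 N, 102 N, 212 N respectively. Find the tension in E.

T_E ≈ 994 N

Resolve: ΣF_x = 660 cos 56° + 102 cos 183° + 212 cos 244.1° + T_D cos 12° + T_E cos 210° = 0.
        ΣF_y = 660 sin 56° + 102 sin 183° + 212 sin 244.1° + T_D sin 12° + T_E sin 210° = 0.
The known terms sum to (174.6, 351.1) N, so 0.9781 T_D − 0.8660 T_E = -174.6 and 0.2079 T_D − 0.5000 T_E = -351.1.
Solving simultaneously: T_D = 701.5 N, T_E = 993.9 N.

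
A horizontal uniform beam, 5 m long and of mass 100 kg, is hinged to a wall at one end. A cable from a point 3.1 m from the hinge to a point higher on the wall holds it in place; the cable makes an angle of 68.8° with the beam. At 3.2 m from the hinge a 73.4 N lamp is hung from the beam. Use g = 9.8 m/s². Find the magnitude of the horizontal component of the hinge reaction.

Take torques about the hinge: T sin 68.8° · 3.1 = 100×9.8×2.5 + 73.4×3.2 = 2684.9 N·m.
So T = 2684.9 / (0.9323 × 3.1) = 928.96 N.
ΣF_x = 0: H_x = T cos 68.8° = 335.93 N.

H_x ≈ 336 N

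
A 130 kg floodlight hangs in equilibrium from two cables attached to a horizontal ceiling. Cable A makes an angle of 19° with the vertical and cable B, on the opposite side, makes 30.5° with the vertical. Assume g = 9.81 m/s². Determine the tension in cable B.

T_B ≈ 546 N

Angles from the horizontal: cable A is 90° − 19° = 71°, cable B is 90° − 30.5° = 59.5°.
Weight W = 130 × 9.81 = 1275 N acts straight down.
Horizontal: T_A cos 71° = T_B cos 59.5°  →  T_A = 1.559 T_B.
Vertical: T_A sin 71° + T_B sin 59.5° = 1275.
Substituting the horizontal relation into the vertical equation gives 2.336 T_B = 1275, so T_B = 546 N.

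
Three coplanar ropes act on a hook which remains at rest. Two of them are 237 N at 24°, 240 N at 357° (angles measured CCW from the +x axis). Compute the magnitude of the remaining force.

Sum the known components: ΣF_x = 456.2 N, ΣF_y = 83.84 N.
For equilibrium the remaining force must supply (−ΣF_x, −ΣF_y) = (-456.2, -83.84) N.
Magnitude = √((-456.2)² + (-83.84)²) = 463.8 N; direction = atan2(-83.84, -456.2) = 190.4°.

F ≈ 464 N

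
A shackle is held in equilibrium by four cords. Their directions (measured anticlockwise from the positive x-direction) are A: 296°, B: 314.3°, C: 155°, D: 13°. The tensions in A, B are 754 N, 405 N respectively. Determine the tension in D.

T_D ≈ 1000 N

Resolve: ΣF_x = 754 cos 296° + 405 cos 314.3° + T_C cos 155° + T_D cos 13° = 0.
        ΣF_y = 754 sin 296° + 405 sin 314.3° + T_C sin 155° + T_D sin 13° = 0.
The known terms sum to (613.4, -967.5) N, so -0.9063 T_C + 0.9744 T_D = -613.4 and 0.4226 T_C + 0.2250 T_D = 967.5.
Solving simultaneously: T_C = 1755 N, T_D = 1003 N.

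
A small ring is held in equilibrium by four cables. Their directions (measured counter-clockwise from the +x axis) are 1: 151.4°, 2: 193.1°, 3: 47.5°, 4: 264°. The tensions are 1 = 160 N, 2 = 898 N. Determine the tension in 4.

Resolve: ΣF_x = 160 cos 151.4° + 898 cos 193.1° + T_3 cos 47.5° + T_4 cos 264° = 0.
        ΣF_y = 160 sin 151.4° + 898 sin 193.1° + T_3 sin 47.5° + T_4 sin 264° = 0.
The known terms sum to (-1015, -126.9) N, so 0.6756 T_3 − 0.1045 T_4 = 1015 and 0.7373 T_3 − 0.9945 T_4 = 126.9.
Solving simultaneously: T_3 = 1675 N, T_4 = 1114 N.

T_4 ≈ 1110 N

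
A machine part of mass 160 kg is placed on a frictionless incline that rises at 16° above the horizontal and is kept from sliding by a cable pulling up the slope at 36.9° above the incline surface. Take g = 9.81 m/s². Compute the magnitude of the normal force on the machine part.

Take axes along and perpendicular to the incline. Weight components: W sin 16° = 432.6 N down-slope, W cos 16° = 1509 N into the surface.
Along incline: T cos 36.9° = W sin 16° → T = 541 N.
Perpendicular: N = W cos 16° − T sin 36.9° = 1184 N.

N ≈ 1180 N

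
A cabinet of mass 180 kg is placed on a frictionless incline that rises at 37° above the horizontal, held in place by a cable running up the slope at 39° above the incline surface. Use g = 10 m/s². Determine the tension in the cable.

T ≈ 1390 N

Take axes along and perpendicular to the incline. Weight components: W sin 37° = 1083 N down-slope, W cos 37° = 1438 N into the surface.
Along incline: T cos 39° = W sin 37° → T = 1394 N.
Perpendicular: N = W cos 37° − T sin 39° = 560.3 N.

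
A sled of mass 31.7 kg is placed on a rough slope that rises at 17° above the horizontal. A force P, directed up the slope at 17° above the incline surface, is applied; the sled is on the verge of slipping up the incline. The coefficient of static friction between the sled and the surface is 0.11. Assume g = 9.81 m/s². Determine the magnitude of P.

P ≈ 125 N

On the verge of sliding up the incline, friction equals μN and acts down the slope.
Perpendicular: N + P sin 17° = W cos 17° = 297.4 N.
Along incline: P cos 17° = W sin 17° + μN  with W sin 17° = 90.92 N.
Solving the pair for P and N: P = 125.1 N, N = 260.8 N (and f = μN = 28.69 N).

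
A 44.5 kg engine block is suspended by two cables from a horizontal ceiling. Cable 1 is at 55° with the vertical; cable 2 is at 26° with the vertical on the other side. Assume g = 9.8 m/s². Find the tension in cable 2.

Angles from the horizontal: cable 1 is 90° − 55° = 35°, cable 2 is 90° − 26° = 64°.
Weight W = 44.5 × 9.8 = 436.1 N acts straight down.
Horizontal: T_1 cos 35° = T_2 cos 64°  →  T_1 = 0.5352 T_2.
Vertical: T_1 sin 35° + T_2 sin 64° = 436.1.
Substituting the horizontal relation into the vertical equation gives 1.206 T_2 = 436.1, so T_2 = 361.7 N.

T_2 ≈ 362 N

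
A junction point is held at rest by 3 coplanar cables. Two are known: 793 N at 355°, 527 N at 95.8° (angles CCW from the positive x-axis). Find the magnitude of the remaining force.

Sum the known components: ΣF_x = 736.7 N, ΣF_y = 455.2 N.
For equilibrium the remaining force must supply (−ΣF_x, −ΣF_y) = (-736.7, -455.2) N.
Magnitude = √((-736.7)² + (-455.2)²) = 866 N; direction = atan2(-455.2, -736.7) = 211.7°.

F ≈ 866 N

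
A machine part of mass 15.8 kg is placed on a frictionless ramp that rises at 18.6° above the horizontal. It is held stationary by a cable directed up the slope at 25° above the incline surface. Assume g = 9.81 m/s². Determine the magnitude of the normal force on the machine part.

N ≈ 124 N

Take axes along and perpendicular to the incline. Weight components: W sin 18.6° = 49.44 N down-slope, W cos 18.6° = 146.9 N into the surface.
Along incline: T cos 25° = W sin 18.6° → T = 54.55 N.
Perpendicular: N = W cos 18.6° − T sin 25° = 123.8 N.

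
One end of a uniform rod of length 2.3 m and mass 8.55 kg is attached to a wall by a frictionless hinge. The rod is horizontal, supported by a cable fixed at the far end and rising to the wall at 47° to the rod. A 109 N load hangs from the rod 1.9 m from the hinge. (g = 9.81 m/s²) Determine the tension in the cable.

Take torques about the hinge: T sin 47° · 2.3 = 8.55×9.81×1.15 + 109×1.9 = 303.56 N·m.
So T = 303.56 / (0.7314 × 2.3) = 180.46 N.

T ≈ 180 N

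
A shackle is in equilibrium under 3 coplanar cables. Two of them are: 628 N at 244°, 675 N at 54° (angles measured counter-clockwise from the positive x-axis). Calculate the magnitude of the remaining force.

F ≈ 123 N

Sum the known components: ΣF_x = 121.5 N, ΣF_y = -18.36 N.
For equilibrium the remaining force must supply (−ΣF_x, −ΣF_y) = (-121.5, 18.36) N.
Magnitude = √((-121.5)² + (18.36)²) = 122.8 N; direction = atan2(18.36, -121.5) = 171.4°.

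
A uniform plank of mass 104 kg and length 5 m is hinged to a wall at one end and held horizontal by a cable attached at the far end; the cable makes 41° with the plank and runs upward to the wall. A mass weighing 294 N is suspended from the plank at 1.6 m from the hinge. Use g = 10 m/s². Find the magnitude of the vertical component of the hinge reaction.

Take torques about the hinge: T sin 41° · 5 = 104×10×2.5 + 294×1.6 = 3070.4 N·m.
So T = 3070.4 / (0.6561 × 5) = 936.01 N.
ΣF_y = 0: H_y = (104×10 + 294) − T sin 41° = 1334 − 614.08 = 719.92 N.

|H_y| ≈ 720 N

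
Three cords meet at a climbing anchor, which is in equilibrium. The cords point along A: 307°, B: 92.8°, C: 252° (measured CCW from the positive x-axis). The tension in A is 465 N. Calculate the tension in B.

T_B ≈ 1070 N

Resolve: ΣF_x = 465 cos 307° + T_B cos 92.8° + T_C cos 252° = 0.
        ΣF_y = 465 sin 307° + T_B sin 92.8° + T_C sin 252° = 0.
The known terms sum to (279.8, -371.4) N, so -0.0488 T_B − 0.3090 T_C = -279.8 and 0.9988 T_B − 0.9511 T_C = 371.4.
Solving simultaneously: T_B = 1073 N, T_C = 736 N.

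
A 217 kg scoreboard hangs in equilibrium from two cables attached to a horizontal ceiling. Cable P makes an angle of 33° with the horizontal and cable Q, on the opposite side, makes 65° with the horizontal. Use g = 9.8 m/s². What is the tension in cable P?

T_P ≈ 908 N

Weight W = 217 × 9.8 = 2127 N acts straight down.
Horizontal: T_P cos 33° = T_Q cos 65°  →  T_Q = 1.984 T_P.
Vertical: T_P sin 33° + T_Q sin 65° = 2127.
Substituting the horizontal relation into the vertical equation gives 2.343 T_P = 2127, so T_P = 907.6 N.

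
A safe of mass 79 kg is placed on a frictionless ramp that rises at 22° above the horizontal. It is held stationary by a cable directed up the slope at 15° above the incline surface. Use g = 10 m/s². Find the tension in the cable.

T ≈ 306 N

Take axes along and perpendicular to the incline. Weight components: W sin 22° = 295.9 N down-slope, W cos 22° = 732.5 N into the surface.
Along incline: T cos 15° = W sin 22° → T = 306.4 N.
Perpendicular: N = W cos 22° − T sin 15° = 653.2 N.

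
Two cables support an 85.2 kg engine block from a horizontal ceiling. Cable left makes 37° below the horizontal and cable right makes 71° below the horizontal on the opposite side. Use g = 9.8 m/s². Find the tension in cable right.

T_right ≈ 701 N

Weight W = 85.2 × 9.8 = 835 N acts straight down.
Horizontal: T_left cos 37° = T_right cos 71°  →  T_left = 0.4077 T_right.
Vertical: T_left sin 37° + T_right sin 71° = 835.
Substituting the horizontal relation into the vertical equation gives 1.191 T_right = 835, so T_right = 701.1 N.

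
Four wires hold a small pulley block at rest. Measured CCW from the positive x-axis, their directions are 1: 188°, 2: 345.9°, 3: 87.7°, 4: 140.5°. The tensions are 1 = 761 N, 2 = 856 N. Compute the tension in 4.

Resolve: ΣF_x = 761 cos 188° + 856 cos 345.9° + T_3 cos 87.7° + T_4 cos 140.5° = 0.
        ΣF_y = 761 sin 188° + 856 sin 345.9° + T_3 sin 87.7° + T_4 sin 140.5° = 0.
The known terms sum to (76.62, -314.4) N, so 0.0401 T_3 − 0.7716 T_4 = -76.62 and 0.9992 T_3 + 0.6361 T_4 = 314.4.
Solving simultaneously: T_3 = 243.4 N, T_4 = 112 N.

T_4 ≈ 112 N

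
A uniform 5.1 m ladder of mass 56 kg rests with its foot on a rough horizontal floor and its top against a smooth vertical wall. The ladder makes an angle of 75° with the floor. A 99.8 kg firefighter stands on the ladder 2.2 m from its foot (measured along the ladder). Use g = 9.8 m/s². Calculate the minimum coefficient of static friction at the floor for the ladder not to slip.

μ_min ≈ 0.122

ΣF_y = 0: N_floor = 56×9.8 + 99.8×9.8 = 1526.8 N.
Torques about the foot: N_wall · 5.1 sin 75° = 56×9.8×2.55 cos 75° + 99.8×9.8×2.2 cos 75° → N_wall = 186.57 N.
ΣF_x = 0: f_floor = N_wall = 186.57 N.
μ_min = f_floor / N_floor = 186.57 / 1526.8 = 0.1222.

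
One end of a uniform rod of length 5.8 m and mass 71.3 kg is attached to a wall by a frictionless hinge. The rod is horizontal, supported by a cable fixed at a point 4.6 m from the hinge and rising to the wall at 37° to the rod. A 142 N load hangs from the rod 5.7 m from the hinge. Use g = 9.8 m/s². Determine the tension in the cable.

Take torques about the hinge: T sin 37° · 4.6 = 71.3×9.8×2.9 + 142×5.7 = 2835.7 N·m.
So T = 2835.7 / (0.6018 × 4.6) = 1024.3 N.

T ≈ 1020 N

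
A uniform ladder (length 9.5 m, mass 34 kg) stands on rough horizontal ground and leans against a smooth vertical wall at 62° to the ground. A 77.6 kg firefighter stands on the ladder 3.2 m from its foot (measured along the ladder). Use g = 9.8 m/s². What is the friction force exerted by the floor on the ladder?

f ≈ 225 N

Torques about the foot: N_wall · 9.5 sin 62° = 34×9.8×4.75 cos 62° + 77.6×9.8×3.2 cos 62° → N_wall = 224.79 N.
ΣF_x = 0: f_floor = N_wall = 224.79 N.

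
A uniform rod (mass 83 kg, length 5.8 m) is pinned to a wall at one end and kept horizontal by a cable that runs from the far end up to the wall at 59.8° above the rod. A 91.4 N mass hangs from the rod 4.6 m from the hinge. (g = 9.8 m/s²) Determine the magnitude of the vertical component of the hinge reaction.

|H_y| ≈ 426 N

Take torques about the hinge: T sin 59.8° · 5.8 = 83×9.8×2.9 + 91.4×4.6 = 2779.3 N·m.
So T = 2779.3 / (0.8643 × 5.8) = 554.44 N.
ΣF_y = 0: H_y = (83×9.8 + 91.4) − T sin 59.8° = 904.8 − 479.19 = 425.61 N.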